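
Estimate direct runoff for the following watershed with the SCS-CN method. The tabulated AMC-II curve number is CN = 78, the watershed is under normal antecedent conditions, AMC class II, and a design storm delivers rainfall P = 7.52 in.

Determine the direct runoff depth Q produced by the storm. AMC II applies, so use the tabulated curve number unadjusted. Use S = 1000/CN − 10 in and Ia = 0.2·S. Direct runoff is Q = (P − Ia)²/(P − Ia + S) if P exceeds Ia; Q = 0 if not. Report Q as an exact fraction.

Average conditions: CN = 78 (no AMC adjustment).
S = 1000/78 − 10 = 110/39 in ≈ 2.821 in
Initial abstraction Ia = S/5 = (110/39)/5 = 22/39 ≈ 0.564 in
Since P=7.520 > Ia=0.564: effective rainfall P−Ia = 6782/975 in
Runoff Q = (P−Ia)²/(P−Ia+S) = (6.956)²/(6.956+2.821) = 11498881/2323425 ≈ 4.949 in

Q = 11498881/2323425 in ≈ 4.949 in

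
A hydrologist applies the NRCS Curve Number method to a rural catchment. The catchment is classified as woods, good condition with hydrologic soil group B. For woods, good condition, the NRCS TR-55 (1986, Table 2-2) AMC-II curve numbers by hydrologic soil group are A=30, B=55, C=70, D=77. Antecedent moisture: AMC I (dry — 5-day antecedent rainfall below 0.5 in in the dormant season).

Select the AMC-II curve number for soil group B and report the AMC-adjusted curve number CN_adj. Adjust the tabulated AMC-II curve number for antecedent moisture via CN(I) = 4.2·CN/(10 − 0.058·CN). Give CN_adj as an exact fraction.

NRCS table: woods, good condition, soil group B → CN(II) = 55
Adjust CN=55 to AMC I: 4.2·55/(10 − 0.058·55) → 231 ÷ (681/100) = 7700/227 ≈ 33.921

CN_adj = 7700/227 ≈ 33.921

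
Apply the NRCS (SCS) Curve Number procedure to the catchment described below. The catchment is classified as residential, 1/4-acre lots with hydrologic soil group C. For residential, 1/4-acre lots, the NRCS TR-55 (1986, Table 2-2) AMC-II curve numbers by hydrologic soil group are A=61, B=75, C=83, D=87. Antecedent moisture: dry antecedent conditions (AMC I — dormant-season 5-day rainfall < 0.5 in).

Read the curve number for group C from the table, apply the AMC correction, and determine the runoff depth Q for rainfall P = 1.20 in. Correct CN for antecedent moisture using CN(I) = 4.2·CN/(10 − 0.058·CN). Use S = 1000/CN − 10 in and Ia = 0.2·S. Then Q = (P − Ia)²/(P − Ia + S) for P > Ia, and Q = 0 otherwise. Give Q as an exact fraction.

Q = 1916882/193725735 in ≈ 0.010 in

NRCS table: residential, 1/4-acre lots, soil group C → CN(II) = 83
CN(I) from CN(II)=83: (4.2·83)/(10 − 0.058·83) = 174300/2593 ≈ 67.219
Retention S: 1000/CN − 10 with CN=67.219 → S = 8500/1743 ≈ 4.877 in
Ia = 0.2·(8500/1743) = 1700/1743 in ≈ 0.975 in
Since P=1.200 > Ia=0.975: effective rainfall P−Ia = 1958/8715 in
Q: (1958/8715)² ÷ (44458/8715) = 1916882/193725735 in (≈ 0.010 in)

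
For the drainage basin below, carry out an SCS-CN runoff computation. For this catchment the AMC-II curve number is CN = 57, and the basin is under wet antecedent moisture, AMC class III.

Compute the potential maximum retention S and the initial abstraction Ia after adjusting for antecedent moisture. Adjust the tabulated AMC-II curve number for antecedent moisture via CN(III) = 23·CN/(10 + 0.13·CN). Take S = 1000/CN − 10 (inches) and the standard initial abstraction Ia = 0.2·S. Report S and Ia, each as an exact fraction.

Wet (AMC III): CN(III) = 23·57/(10 + 0.13·57) = 1311/(1741/100) = 131100/1741 ≈ 75.302
Max retention: S = 1000/(131100/1741) − 10 = 4300/1311 in (≈ 3.280 in)
Ia = 0.2·(4300/1311) = 860/1311 in ≈ 0.656 in

S = 4300/1311 in ≈ 3.280 in; Ia = 860/1311 in ≈ 0.656 in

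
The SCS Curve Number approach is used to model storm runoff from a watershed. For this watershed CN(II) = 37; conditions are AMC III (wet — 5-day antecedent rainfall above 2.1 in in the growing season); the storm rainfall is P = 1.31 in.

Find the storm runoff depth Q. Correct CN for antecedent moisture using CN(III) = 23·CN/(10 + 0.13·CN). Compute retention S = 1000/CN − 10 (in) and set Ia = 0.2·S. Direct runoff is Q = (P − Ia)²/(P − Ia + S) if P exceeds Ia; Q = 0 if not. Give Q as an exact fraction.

Wet (AMC III): CN(III) = 23·37/(10 + 0.13·37) = 851/(1481/100) = 85100/1481 ≈ 57.461
Retention S: 1000/CN − 10 with CN=57.461 → S = 6300/851 ≈ 7.403 in
Initial abstraction Ia = S/5 = (6300/851)/5 = 1260/851 ≈ 1.481 in
P = 1.310 ≤ Ia = 1.481 in: entire storm abstracted, Q = 0.

Q = 0 in ≈ 0.000 in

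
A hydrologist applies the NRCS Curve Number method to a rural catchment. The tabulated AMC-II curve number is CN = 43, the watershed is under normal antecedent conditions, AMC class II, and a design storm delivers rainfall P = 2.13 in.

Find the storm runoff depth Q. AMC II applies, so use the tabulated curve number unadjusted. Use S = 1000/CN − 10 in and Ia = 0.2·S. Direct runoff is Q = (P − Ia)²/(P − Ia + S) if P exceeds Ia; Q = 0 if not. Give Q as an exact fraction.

Average conditions: CN = 43 (no AMC adjustment).
S = 1000/43 − 10 = 570/43 in ≈ 13.256 in
Ia = 0.2·(570/43) = 114/43 in ≈ 2.651 in
P = 2.130 ≤ Ia = 2.651 in: entire storm abstracted, Q = 0.

Q = 0 in ≈ 0.000 in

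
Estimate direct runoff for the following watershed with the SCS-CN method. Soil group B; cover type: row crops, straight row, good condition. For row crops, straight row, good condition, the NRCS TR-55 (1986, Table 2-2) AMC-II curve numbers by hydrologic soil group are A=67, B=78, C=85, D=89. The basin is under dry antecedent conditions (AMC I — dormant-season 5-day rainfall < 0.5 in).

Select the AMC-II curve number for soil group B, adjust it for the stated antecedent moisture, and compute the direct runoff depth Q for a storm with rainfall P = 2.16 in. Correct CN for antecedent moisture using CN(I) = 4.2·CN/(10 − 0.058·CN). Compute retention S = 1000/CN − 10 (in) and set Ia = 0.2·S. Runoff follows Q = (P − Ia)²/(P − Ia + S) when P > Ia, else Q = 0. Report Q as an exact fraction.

NRCS table: row crops, straight row, good condition, soil group B → CN(II) = 78
Adjust CN=78 to AMC I: 4.2·78/(10 − 0.058·78) → (1638/5) ÷ (1369/250) = 81900/1369 ≈ 59.825
Retention S: 1000/CN − 10 with CN=59.825 → S = 5500/819 ≈ 6.716 in
Ia = 0.2·(5500/819) = 1100/819 in ≈ 1.343 in
Since P=2.160 > Ia=1.343: effective rainfall P−Ia = 16726/20475 in
Q = (16726/20475)²/((16726/20475) + 5500/819) = (279759076/419225625)/(154226/20475) = 139879538/1578888675 in ≈ 0.089 in

Q = 139879538/1578888675 in ≈ 0.089 in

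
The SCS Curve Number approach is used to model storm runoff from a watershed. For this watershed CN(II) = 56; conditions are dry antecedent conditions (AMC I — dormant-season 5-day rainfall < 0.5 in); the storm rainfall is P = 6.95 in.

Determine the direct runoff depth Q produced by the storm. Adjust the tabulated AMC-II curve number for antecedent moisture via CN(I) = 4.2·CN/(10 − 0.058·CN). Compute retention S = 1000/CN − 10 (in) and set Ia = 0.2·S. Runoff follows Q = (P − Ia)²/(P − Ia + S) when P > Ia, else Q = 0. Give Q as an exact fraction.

Dry (AMC I): CN(I) = 4.2·56/(10 − 0.058·56) = (1176/5)/(844/125) = 7350/211 ≈ 34.834
Max retention: S = 1000/(7350/211) − 10 = 2750/147 in (≈ 18.707 in)
Initial abstraction Ia = S/5 = (2750/147)/5 = 550/147 ≈ 3.741 in
Excess rainfall: 6.950 − 3.741 = 3.209 in; P > Ia so Q > 0
Q: (9433/2940)² ÷ (64433/2940) = 88981489/189433020 in (≈ 0.470 in)

Q = 88981489/189433020 in ≈ 0.470 in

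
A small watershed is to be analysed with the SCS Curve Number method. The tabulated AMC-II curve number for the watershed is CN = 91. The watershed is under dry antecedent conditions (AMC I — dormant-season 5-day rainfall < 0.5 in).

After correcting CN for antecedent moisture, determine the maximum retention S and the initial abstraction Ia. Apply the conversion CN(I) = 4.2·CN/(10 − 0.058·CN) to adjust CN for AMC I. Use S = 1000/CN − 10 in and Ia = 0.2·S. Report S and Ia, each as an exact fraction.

S = 1500/637 in ≈ 2.355 in; Ia = 300/637 in ≈ 0.471 in

CN(I) from CN(II)=91: (4.2·91)/(10 − 0.058·91) = 63700/787 ≈ 80.940
Retention S: 1000/CN − 10 with CN=80.940 → S = 1500/637 ≈ 2.355 in
Ia = 0.2S: 0.2·2.355 = 0.471 in (exactly 300/637)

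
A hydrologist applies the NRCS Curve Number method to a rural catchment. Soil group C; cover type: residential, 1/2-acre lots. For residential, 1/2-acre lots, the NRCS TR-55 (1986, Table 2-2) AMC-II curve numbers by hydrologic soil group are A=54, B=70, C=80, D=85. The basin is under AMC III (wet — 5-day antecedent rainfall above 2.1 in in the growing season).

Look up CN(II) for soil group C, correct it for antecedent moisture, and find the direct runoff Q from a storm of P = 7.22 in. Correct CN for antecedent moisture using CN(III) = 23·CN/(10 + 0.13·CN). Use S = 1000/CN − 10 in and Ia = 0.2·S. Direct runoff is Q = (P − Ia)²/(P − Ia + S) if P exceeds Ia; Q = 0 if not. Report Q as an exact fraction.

NRCS table: residential, 1/2-acre lots, soil group C → CN(II) = 80
Wet (AMC III): CN(III) = 23·80/(10 + 0.13·80) = 1840/(102/5) = 4600/51 ≈ 90.196
Retention S: 1000/CN − 10 with CN=90.196 → S = 25/23 ≈ 1.087 in
Ia = 0.2·(25/23) = 5/23 in ≈ 0.217 in
Excess rainfall: 7.220 − 0.217 = 7.003 in; P > Ia so Q > 0
Q: (8053/1150)² ÷ (9303/1150) = 64850809/10698450 in (≈ 6.062 in)

Q = 64850809/10698450 in ≈ 6.062 in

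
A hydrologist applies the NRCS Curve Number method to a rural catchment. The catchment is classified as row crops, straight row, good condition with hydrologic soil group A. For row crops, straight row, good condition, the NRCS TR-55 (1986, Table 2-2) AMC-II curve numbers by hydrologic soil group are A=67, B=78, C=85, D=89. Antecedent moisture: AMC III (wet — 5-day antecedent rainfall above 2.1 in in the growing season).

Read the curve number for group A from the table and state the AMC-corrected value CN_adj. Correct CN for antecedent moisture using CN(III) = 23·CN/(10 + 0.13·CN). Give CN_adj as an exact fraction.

CN_adj = 154100/1871 ≈ 82.362

NRCS table: row crops, straight row, good condition, soil group A → CN(II) = 67
Wet (AMC III): CN(III) = 23·67/(10 + 0.13·67) = 1541/(1871/100) = 154100/1871 ≈ 82.362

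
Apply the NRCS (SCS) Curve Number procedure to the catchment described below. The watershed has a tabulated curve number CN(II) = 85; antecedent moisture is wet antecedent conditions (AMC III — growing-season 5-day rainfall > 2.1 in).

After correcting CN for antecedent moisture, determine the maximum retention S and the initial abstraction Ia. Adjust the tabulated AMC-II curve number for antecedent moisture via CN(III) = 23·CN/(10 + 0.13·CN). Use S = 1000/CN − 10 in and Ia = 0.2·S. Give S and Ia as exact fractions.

S = 300/391 in ≈ 0.767 in; Ia = 60/391 in ≈ 0.153 in

Adjust CN=85 to AMC III: 23·85/(10 + 0.13·85) → 1955 ÷ (421/20) = 39100/421 ≈ 92.874
Retention S: 1000/CN − 10 with CN=92.874 → S = 300/391 ≈ 0.767 in
Initial abstraction Ia = S/5 = (300/391)/5 = 60/391 ≈ 0.153 in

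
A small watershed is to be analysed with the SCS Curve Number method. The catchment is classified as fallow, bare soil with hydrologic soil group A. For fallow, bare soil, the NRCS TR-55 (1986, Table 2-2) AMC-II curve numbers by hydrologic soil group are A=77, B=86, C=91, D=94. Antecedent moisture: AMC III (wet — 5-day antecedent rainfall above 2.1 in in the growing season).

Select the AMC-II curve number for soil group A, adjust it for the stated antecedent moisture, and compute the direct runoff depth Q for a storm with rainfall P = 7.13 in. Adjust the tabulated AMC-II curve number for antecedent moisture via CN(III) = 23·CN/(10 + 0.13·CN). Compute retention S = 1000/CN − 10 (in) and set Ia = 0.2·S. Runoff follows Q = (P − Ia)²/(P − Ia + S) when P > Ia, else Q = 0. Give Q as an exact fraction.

Q = 2798515801/484337700 in ≈ 5.778 in

NRCS table: fallow, bare soil, soil group A → CN(II) = 77
Adjust CN=77 to AMC III: 23·77/(10 + 0.13·77) → 1771 ÷ (2001/100) = 7700/87 ≈ 88.506
Max retention: S = 1000/(7700/87) − 10 = 100/77 in (≈ 1.299 in)
Initial abstraction Ia = S/5 = (100/77)/5 = 20/77 ≈ 0.260 in
Since P=7.130 > Ia=0.260: effective rainfall P−Ia = 52901/7700 in
Q: (52901/7700)² ÷ (62901/7700) = 2798515801/484337700 in (≈ 5.778 in)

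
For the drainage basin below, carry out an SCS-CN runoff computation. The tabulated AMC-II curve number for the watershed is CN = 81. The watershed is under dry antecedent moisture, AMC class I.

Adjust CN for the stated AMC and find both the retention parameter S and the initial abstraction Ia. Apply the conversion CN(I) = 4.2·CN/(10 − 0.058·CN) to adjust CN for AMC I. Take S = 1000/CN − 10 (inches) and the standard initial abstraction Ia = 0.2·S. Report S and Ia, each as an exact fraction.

S = 9500/1701 in ≈ 5.585 in; Ia = 1900/1701 in ≈ 1.117 in

CN(I) from CN(II)=81: (4.2·81)/(10 − 0.058·81) = 170100/2651 ≈ 64.164
Retention S: 1000/CN − 10 with CN=64.164 → S = 9500/1701 ≈ 5.585 in
Initial abstraction Ia = S/5 = (9500/1701)/5 = 1900/1701 ≈ 1.117 in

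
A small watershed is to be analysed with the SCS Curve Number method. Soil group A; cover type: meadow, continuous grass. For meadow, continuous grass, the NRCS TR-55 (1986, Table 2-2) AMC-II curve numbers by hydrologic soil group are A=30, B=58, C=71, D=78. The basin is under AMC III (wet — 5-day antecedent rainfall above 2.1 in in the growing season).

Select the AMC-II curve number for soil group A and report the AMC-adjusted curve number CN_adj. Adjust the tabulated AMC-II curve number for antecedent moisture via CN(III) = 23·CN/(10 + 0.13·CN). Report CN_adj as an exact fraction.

CN_adj = 6900/139 ≈ 49.640

NRCS table: meadow, continuous grass, soil group A → CN(II) = 30
Wet (AMC III): CN(III) = 23·30/(10 + 0.13·30) = 690/(139/10) = 6900/139 ≈ 49.640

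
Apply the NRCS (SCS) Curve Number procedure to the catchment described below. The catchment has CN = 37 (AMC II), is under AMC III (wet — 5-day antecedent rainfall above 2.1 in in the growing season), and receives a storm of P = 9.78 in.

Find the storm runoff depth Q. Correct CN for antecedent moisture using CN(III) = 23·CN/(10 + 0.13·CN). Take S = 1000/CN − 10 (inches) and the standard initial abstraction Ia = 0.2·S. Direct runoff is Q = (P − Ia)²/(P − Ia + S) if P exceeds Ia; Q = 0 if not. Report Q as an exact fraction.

CN(III) from CN(II)=37: (23·37)/(10 + 0.13·37) = 85100/1481 ≈ 57.461
Max retention: S = 1000/(85100/1481) − 10 = 6300/851 in (≈ 7.403 in)
Initial abstraction Ia = S/5 = (6300/851)/5 = 1260/851 ≈ 1.481 in
Excess rainfall: 9.780 − 1.481 = 8.299 in; P > Ia so Q > 0
Runoff Q = (P−Ia)²/(P−Ia+S) = (8.299)²/(8.299+7.403) = 41569051107/9476438150 ≈ 4.387 in

Q = 41569051107/9476438150 in ≈ 4.387 in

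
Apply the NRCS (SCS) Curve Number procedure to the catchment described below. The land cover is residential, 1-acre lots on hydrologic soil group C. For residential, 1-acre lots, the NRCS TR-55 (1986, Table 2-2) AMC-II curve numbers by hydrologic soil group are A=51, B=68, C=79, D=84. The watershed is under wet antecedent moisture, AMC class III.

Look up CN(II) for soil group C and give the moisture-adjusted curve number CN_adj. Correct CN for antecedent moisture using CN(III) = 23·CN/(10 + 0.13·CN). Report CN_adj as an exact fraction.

NRCS table: residential, 1-acre lots, soil group C → CN(II) = 79
Adjust CN=79 to AMC III: 23·79/(10 + 0.13·79) → 1817 ÷ (2027/100) = 181700/2027 ≈ 89.640

CN_adj = 181700/2027 ≈ 89.640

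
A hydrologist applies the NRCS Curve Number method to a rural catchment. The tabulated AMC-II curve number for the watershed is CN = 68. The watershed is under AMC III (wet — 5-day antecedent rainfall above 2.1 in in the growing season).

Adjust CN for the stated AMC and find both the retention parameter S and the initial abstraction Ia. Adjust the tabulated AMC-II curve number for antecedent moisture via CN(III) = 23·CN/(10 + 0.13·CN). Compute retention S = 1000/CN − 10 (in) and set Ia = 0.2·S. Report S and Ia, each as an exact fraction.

CN(III) from CN(II)=68: (23·68)/(10 + 0.13·68) = 39100/471 ≈ 83.015
Retention S: 1000/CN − 10 with CN=83.015 → S = 800/391 ≈ 2.046 in
Ia = 0.2·(800/391) = 160/391 in ≈ 0.409 in

S = 800/391 in ≈ 2.046 in; Ia = 160/391 in ≈ 0.409 in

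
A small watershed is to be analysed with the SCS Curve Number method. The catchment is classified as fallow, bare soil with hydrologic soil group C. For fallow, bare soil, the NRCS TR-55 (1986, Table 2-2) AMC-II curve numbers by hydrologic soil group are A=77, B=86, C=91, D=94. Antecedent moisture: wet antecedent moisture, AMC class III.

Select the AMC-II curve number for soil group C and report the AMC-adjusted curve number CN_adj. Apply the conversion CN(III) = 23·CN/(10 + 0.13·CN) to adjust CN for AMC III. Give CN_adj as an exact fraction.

NRCS table: fallow, bare soil, soil group C → CN(II) = 91
CN(III) from CN(II)=91: (23·91)/(10 + 0.13·91) = 209300/2183 ≈ 95.877

CN_adj = 209300/2183 ≈ 95.877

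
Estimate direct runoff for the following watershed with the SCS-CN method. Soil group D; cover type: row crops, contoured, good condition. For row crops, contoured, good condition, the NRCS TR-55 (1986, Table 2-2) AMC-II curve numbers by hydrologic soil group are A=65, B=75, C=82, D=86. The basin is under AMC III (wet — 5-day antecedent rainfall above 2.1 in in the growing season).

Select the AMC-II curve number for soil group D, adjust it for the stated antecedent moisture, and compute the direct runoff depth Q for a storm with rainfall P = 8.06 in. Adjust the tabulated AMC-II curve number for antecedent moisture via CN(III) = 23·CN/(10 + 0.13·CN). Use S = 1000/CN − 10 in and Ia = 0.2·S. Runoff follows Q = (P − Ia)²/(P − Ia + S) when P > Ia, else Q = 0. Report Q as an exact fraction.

NRCS table: row crops, contoured, good condition, soil group D → CN(II) = 86
Wet (AMC III): CN(III) = 23·86/(10 + 0.13·86) = 1978/(1059/50) = 98900/1059 ≈ 93.390
Max retention: S = 1000/(98900/1059) − 10 = 700/989 in (≈ 0.708 in)
Initial abstraction Ia = S/5 = (700/989)/5 = 140/989 ≈ 0.142 in
Since P=8.060 > Ia=0.142: effective rainfall P−Ia = 391567/49450 in
Runoff Q = (P−Ia)²/(P−Ia+S) = (7.918)²/(7.918+0.708) = 153324715489/21093738150 ≈ 7.269 in

Q = 153324715489/21093738150 in ≈ 7.269 in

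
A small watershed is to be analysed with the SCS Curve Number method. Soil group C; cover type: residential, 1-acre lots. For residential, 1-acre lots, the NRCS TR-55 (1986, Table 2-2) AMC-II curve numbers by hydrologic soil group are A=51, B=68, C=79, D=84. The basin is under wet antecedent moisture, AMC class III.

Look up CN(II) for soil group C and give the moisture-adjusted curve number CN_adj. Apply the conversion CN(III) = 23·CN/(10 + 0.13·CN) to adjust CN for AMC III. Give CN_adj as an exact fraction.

NRCS table: residential, 1-acre lots, soil group C → CN(II) = 79
CN(III) from CN(II)=79: (23·79)/(10 + 0.13·79) = 181700/2027 ≈ 89.640

CN_adj = 181700/2027 ≈ 89.640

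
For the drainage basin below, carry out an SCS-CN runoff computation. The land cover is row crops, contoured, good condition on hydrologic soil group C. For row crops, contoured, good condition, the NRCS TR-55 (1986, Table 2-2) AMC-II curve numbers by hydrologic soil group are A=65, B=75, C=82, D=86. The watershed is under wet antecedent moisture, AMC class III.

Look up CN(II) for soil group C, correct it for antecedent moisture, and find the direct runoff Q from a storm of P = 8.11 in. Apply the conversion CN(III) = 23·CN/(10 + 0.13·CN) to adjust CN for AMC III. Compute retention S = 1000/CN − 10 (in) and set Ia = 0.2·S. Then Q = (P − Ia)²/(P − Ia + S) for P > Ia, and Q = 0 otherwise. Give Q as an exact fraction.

NRCS table: row crops, contoured, good condition, soil group C → CN(II) = 82
Wet (AMC III): CN(III) = 23·82/(10 + 0.13·82) = 1886/(1033/50) = 94300/1033 ≈ 91.288
S = 1000/(94300/1033) − 10 = 900/943 in ≈ 0.954 in
Initial abstraction Ia = S/5 = (900/943)/5 = 180/943 ≈ 0.191 in
Since P=8.110 > Ia=0.191: effective rainfall P−Ia = 746773/94300 in
Q = (746773/94300)²/((746773/94300) + 900/943) = (557669913529/8892490000)/(836773/94300) = 557669913529/78907693900 in ≈ 7.067 in

Q = 557669913529/78907693900 in ≈ 7.067 in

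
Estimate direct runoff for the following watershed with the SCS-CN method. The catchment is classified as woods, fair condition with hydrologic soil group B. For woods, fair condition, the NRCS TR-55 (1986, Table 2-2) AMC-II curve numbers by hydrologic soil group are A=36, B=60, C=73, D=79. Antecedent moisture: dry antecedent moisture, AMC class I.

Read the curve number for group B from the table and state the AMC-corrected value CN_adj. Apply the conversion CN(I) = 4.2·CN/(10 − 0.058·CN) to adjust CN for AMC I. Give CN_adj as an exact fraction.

CN_adj = 6300/163 ≈ 38.650

NRCS table: woods, fair condition, soil group B → CN(II) = 60
CN(I) from CN(II)=60: (4.2·60)/(10 − 0.058·60) = 6300/163 ≈ 38.650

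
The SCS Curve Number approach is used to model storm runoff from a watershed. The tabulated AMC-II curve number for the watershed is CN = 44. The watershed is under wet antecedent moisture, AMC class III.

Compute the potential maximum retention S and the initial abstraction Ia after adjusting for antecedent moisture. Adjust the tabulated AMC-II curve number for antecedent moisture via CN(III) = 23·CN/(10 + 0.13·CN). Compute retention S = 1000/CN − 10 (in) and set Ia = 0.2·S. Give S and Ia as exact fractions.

S = 1400/253 in ≈ 5.534 in; Ia = 280/253 in ≈ 1.107 in

Adjust CN=44 to AMC III: 23·44/(10 + 0.13·44) → 1012 ÷ (393/25) = 25300/393 ≈ 64.377
S = 1000/(25300/393) − 10 = 1400/253 in ≈ 5.534 in
Initial abstraction Ia = S/5 = (1400/253)/5 = 280/253 ≈ 1.107 in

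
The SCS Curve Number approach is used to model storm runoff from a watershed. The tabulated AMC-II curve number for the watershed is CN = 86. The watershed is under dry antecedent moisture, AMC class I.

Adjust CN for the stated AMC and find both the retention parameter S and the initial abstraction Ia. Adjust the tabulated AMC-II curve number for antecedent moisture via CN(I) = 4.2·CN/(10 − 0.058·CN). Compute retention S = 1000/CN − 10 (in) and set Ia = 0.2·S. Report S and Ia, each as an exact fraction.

Dry (AMC I): CN(I) = 4.2·86/(10 − 0.058·86) = (1806/5)/(1253/250) = 12900/179 ≈ 72.067
S = 1000/(12900/179) − 10 = 500/129 in ≈ 3.876 in
Ia = 0.2·(500/129) = 100/129 in ≈ 0.775 in

S = 500/129 in ≈ 3.876 in; Ia = 100/129 in ≈ 0.775 in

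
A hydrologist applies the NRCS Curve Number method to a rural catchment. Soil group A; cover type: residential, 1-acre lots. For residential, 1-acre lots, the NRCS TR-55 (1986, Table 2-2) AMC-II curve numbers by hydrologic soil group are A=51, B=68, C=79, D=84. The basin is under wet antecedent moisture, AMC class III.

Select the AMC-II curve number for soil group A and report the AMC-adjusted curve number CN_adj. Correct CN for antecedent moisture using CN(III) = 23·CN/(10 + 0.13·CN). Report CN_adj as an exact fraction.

NRCS table: residential, 1-acre lots, soil group A → CN(II) = 51
Adjust CN=51 to AMC III: 23·51/(10 + 0.13·51) → 1173 ÷ (1663/100) = 117300/1663 ≈ 70.535

CN_adj = 117300/1663 ≈ 70.535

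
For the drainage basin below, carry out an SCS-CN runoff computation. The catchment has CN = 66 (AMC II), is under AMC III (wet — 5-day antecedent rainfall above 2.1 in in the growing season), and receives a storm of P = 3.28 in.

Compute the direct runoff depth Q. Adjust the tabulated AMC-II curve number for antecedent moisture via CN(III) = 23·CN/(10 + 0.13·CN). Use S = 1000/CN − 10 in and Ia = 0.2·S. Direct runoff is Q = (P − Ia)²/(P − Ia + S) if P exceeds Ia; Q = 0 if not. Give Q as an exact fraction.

Q = 1443886322/913058025 in ≈ 1.581 in

Wet (AMC III): CN(III) = 23·66/(10 + 0.13·66) = 1518/(929/50) = 75900/929 ≈ 81.701
Max retention: S = 1000/(75900/929) − 10 = 1700/759 in (≈ 2.240 in)
Initial abstraction Ia = S/5 = (1700/759)/5 = 340/759 ≈ 0.448 in
P − Ia = 3.280 − 0.448 = 53738/18975 ≈ 2.832 in (> 0, runoff occurs)
Runoff Q = (P−Ia)²/(P−Ia+S) = (2.832)²/(2.832+2.240) = 1443886322/913058025 ≈ 1.581 in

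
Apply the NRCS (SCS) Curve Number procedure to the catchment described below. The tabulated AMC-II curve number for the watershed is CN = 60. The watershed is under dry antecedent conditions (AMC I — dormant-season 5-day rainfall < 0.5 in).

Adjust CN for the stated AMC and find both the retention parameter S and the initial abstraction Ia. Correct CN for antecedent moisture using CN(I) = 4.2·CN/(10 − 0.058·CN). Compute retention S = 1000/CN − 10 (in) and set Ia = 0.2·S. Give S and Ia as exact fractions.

CN(I) from CN(II)=60: (4.2·60)/(10 − 0.058·60) = 6300/163 ≈ 38.650
Max retention: S = 1000/(6300/163) − 10 = 1000/63 in (≈ 15.873 in)
Ia = 0.2S: 0.2·15.873 = 3.175 in (exactly 200/63)

S = 1000/63 in ≈ 15.873 in; Ia = 200/63 in ≈ 3.175 in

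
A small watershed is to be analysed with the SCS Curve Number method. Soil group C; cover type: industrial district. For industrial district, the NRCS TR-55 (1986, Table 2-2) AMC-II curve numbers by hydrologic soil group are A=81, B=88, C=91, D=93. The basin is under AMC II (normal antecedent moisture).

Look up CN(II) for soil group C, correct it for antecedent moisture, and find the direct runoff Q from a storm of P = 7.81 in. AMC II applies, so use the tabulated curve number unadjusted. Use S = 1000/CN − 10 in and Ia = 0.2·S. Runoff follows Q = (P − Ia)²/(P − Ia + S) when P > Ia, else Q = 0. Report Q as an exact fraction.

NRCS table: industrial district, soil group C → CN(II) = 91
Average conditions: CN = 91 (no AMC adjustment).
Max retention: S = 1000/91 − 10 = 90/91 in (≈ 0.989 in)
Ia = 0.2S: 0.2·0.989 = 0.198 in (exactly 18/91)
Excess rainfall: 7.810 − 0.198 = 7.612 in; P > Ia so Q > 0
Q = (69271/9100)²/((69271/9100) + 90/91) = (4798471441/82810000)/(78271/9100) = 4798471441/712266100 in ≈ 6.737 in

Q = 4798471441/712266100 in ≈ 6.737 in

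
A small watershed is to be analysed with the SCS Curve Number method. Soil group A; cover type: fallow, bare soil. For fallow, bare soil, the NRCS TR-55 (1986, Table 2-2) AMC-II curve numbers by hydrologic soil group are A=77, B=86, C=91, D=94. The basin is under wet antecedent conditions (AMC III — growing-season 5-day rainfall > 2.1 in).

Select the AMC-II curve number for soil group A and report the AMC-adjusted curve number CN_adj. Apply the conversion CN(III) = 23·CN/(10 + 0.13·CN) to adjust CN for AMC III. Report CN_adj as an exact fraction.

NRCS table: fallow, bare soil, soil group A → CN(II) = 77
Wet (AMC III): CN(III) = 23·77/(10 + 0.13·77) = 1771/(2001/100) = 7700/87 ≈ 88.506

CN_adj = 7700/87 ≈ 88.506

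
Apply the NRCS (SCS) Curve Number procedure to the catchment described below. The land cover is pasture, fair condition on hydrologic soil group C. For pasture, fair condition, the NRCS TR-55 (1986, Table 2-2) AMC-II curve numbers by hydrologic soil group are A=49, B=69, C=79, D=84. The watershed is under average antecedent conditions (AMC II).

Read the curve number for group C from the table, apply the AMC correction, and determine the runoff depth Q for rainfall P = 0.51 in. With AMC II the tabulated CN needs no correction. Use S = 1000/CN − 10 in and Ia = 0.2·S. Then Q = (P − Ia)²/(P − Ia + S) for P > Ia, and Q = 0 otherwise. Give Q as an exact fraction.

Q = 0 in ≈ 0.000 in

NRCS table: pasture, fair condition, soil group C → CN(II) = 79
CN(II) = 79; AMC II needs no correction.
Max retention: S = 1000/79 − 10 = 210/79 in (≈ 2.658 in)
Ia = 0.2·(210/79) = 42/79 in ≈ 0.532 in
P = 0.510 ≤ Ia = 0.532 in: entire storm abstracted, Q = 0.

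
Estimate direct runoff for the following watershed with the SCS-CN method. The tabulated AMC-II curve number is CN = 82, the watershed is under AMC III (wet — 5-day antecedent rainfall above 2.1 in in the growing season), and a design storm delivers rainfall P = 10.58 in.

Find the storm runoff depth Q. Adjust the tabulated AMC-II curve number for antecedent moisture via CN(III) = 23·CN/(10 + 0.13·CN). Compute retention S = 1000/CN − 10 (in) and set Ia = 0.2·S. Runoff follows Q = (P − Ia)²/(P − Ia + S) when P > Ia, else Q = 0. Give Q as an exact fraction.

Wet (AMC III): CN(III) = 23·82/(10 + 0.13·82) = 1886/(1033/50) = 94300/1033 ≈ 91.288
Max retention: S = 1000/(94300/1033) − 10 = 900/943 in (≈ 0.954 in)
Ia = 0.2·(900/943) = 180/943 in ≈ 0.191 in
P − Ia = 10.580 − 0.191 = 489847/47150 ≈ 10.389 in (> 0, runoff occurs)
Q = (489847/47150)²/((489847/47150) + 900/943) = (239950083409/2223122500)/(534847/47150) = 239950083409/25218036050 in ≈ 9.515 in

Q = 239950083409/25218036050 in ≈ 9.515 in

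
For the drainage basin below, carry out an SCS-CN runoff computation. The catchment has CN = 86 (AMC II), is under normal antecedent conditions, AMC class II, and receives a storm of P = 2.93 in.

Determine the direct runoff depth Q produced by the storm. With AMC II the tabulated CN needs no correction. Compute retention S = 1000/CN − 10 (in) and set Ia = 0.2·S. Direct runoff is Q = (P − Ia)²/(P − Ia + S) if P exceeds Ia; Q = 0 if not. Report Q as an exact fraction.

CN(II) = 86; AMC II needs no correction.
S = 1000/86 − 10 = 70/43 in ≈ 1.628 in
Initial abstraction Ia = S/5 = (70/43)/5 = 14/43 ≈ 0.326 in
Excess rainfall: 2.930 − 0.326 = 2.604 in; P > Ia so Q > 0
Q: (11199/4300)² ÷ (18199/4300) = 125417601/78255700 in (≈ 1.603 in)

Q = 125417601/78255700 in ≈ 1.603 in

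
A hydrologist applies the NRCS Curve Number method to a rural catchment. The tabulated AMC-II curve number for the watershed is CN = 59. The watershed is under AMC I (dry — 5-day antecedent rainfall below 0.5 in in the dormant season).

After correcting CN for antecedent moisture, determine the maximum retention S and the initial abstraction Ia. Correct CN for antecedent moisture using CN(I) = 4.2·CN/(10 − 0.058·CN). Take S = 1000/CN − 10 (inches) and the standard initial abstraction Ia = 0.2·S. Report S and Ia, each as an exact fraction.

S = 20500/1239 in ≈ 16.546 in; Ia = 4100/1239 in ≈ 3.309 in

Adjust CN=59 to AMC I: 4.2·59/(10 − 0.058·59) → (1239/5) ÷ (3289/500) = 123900/3289 ≈ 37.671
Retention S: 1000/CN − 10 with CN=37.671 → S = 20500/1239 ≈ 16.546 in
Ia = 0.2·(20500/1239) = 4100/1239 in ≈ 3.309 in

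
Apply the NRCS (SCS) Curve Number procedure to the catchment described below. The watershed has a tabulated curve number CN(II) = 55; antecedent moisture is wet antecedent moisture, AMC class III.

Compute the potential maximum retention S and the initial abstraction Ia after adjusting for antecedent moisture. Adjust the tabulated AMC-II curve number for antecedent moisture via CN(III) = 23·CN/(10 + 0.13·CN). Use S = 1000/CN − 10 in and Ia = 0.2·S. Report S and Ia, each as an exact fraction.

S = 900/253 in ≈ 3.557 in; Ia = 180/253 in ≈ 0.711 in

Wet (AMC III): CN(III) = 23·55/(10 + 0.13·55) = 1265/(343/20) = 25300/343 ≈ 73.761
Retention S: 1000/CN − 10 with CN=73.761 → S = 900/253 ≈ 3.557 in
Ia = 0.2S: 0.2·3.557 = 0.711 in (exactly 180/253)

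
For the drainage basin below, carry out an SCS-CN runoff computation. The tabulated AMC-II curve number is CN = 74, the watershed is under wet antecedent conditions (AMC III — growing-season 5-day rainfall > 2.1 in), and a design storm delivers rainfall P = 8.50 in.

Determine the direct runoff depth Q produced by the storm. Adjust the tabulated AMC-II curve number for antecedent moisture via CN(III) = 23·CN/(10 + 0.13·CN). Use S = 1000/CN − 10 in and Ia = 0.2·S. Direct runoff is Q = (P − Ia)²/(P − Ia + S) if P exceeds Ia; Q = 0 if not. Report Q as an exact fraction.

CN(III) from CN(II)=74: (23·74)/(10 + 0.13·74) = 85100/981 ≈ 86.748
S = 1000/(85100/981) − 10 = 1300/851 in ≈ 1.528 in
Ia = 0.2S: 0.2·1.528 = 0.306 in (exactly 260/851)
Excess rainfall: 8.500 − 0.306 = 8.194 in; P > Ia so Q > 0
Runoff Q = (P−Ia)²/(P−Ia+S) = (8.194)²/(8.194+1.528) = 194518809/28162994 ≈ 6.907 in

Q = 194518809/28162994 in ≈ 6.907 in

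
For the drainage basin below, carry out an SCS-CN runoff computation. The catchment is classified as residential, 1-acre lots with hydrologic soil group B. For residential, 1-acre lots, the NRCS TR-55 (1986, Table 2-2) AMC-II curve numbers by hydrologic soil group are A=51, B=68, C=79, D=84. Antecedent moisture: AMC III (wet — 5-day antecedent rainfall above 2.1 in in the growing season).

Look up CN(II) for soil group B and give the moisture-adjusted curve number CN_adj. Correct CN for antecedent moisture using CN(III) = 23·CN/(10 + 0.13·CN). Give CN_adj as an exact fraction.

NRCS table: residential, 1-acre lots, soil group B → CN(II) = 68
Wet (AMC III): CN(III) = 23·68/(10 + 0.13·68) = 1564/(471/25) = 39100/471 ≈ 83.015

CN_adj = 39100/471 ≈ 83.015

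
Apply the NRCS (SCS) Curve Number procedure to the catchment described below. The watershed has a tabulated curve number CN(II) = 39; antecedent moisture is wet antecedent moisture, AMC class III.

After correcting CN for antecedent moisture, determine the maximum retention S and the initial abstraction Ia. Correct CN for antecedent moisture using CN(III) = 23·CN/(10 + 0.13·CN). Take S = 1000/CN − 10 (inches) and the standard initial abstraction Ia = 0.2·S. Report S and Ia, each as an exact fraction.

S = 6100/897 in ≈ 6.800 in; Ia = 1220/897 in ≈ 1.360 in

Adjust CN=39 to AMC III: 23·39/(10 + 0.13·39) → 897 ÷ (1507/100) = 89700/1507 ≈ 59.522
Max retention: S = 1000/(89700/1507) − 10 = 6100/897 in (≈ 6.800 in)
Initial abstraction Ia = S/5 = (6100/897)/5 = 1220/897 ≈ 1.360 in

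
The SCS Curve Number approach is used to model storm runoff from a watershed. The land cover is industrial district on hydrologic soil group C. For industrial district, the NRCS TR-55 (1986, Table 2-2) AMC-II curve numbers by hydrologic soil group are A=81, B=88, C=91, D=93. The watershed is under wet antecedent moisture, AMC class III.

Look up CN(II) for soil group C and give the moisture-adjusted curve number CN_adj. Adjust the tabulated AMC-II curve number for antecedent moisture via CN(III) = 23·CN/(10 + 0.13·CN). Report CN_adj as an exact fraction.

CN_adj = 209300/2183 ≈ 95.877

NRCS table: industrial district, soil group C → CN(II) = 91
Adjust CN=91 to AMC III: 23·91/(10 + 0.13·91) → 2093 ÷ (2183/100) = 209300/2183 ≈ 95.877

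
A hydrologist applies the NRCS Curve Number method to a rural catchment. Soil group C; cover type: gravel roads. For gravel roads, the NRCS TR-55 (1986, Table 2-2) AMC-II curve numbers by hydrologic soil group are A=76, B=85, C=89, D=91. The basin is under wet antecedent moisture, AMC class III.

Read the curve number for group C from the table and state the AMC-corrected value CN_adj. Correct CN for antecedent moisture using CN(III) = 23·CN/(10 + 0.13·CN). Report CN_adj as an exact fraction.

NRCS table: gravel roads, soil group C → CN(II) = 89
Wet (AMC III): CN(III) = 23·89/(10 + 0.13·89) = 2047/(2157/100) = 204700/2157 ≈ 94.900

CN_adj = 204700/2157 ≈ 94.900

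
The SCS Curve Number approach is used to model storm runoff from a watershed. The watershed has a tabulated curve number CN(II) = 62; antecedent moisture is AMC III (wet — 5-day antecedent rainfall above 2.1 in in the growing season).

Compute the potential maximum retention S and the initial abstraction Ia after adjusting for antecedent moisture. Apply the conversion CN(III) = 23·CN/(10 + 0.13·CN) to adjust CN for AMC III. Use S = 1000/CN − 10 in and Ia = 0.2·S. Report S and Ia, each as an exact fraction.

S = 1900/713 in ≈ 2.665 in; Ia = 380/713 in ≈ 0.533 in

CN(III) from CN(II)=62: (23·62)/(10 + 0.13·62) = 71300/903 ≈ 78.959
Retention S: 1000/CN − 10 with CN=78.959 → S = 1900/713 ≈ 2.665 in
Initial abstraction Ia = S/5 = (1900/713)/5 = 380/713 ≈ 0.533 in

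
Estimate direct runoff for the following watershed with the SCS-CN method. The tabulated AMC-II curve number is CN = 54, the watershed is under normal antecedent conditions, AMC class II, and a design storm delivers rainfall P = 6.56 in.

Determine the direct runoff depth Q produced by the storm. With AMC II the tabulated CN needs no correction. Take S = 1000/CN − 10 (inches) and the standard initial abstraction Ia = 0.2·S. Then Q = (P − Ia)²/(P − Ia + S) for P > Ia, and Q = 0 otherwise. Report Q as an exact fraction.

Average conditions: CN = 54 (no AMC adjustment).
Retention S: 1000/CN − 10 with CN=54.000 → S = 230/27 ≈ 8.519 in
Ia = 0.2·(230/27) = 46/27 in ≈ 1.704 in
Since P=6.560 > Ia=1.704: effective rainfall P−Ia = 3278/675 in
Runoff Q = (P−Ia)²/(P−Ia+S) = (4.856)²/(4.856+8.519) = 2686321/1523475 ≈ 1.763 in

Q = 2686321/1523475 in ≈ 1.763 in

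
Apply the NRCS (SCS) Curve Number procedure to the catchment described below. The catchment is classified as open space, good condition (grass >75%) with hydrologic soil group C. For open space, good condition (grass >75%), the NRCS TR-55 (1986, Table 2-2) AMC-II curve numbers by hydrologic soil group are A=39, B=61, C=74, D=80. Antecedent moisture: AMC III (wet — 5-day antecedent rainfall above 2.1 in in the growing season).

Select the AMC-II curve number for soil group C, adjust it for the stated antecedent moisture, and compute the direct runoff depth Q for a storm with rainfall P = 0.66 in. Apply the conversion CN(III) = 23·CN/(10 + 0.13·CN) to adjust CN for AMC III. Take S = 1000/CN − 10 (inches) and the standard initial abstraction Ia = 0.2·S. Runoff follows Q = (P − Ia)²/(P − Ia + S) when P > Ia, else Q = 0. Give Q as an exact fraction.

NRCS table: open space, good condition (grass >75%), soil group C → CN(II) = 74
Wet (AMC III): CN(III) = 23·74/(10 + 0.13·74) = 1702/(981/50) = 85100/981 ≈ 86.748
Max retention: S = 1000/(85100/981) − 10 = 1300/851 in (≈ 1.528 in)
Ia = 0.2·(1300/851) = 260/851 in ≈ 0.306 in
P − Ia = 0.660 − 0.306 = 15083/42550 ≈ 0.354 in (> 0, runoff occurs)
Q = (15083/42550)²/((15083/42550) + 1300/851) = (227496889/1810502500)/(80083/42550) = 227496889/3407531650 in ≈ 0.067 in

Q = 227496889/3407531650 in ≈ 0.067 in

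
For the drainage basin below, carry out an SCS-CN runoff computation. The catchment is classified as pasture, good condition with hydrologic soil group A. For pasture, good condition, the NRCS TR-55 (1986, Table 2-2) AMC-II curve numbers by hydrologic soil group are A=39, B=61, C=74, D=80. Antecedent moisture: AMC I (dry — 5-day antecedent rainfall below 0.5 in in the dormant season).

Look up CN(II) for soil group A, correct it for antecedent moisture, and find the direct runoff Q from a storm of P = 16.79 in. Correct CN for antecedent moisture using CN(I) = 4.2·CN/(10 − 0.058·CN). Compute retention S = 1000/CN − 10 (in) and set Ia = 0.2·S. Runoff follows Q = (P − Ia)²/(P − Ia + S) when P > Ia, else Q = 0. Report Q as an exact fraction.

Q = 585379540201/312456771900 in ≈ 1.873 in

NRCS table: pasture, good condition, soil group A → CN(II) = 39
Dry (AMC I): CN(I) = 4.2·39/(10 − 0.058·39) = (819/5)/(3869/500) = 81900/3869 ≈ 21.168
Max retention: S = 1000/(81900/3869) − 10 = 30500/819 in (≈ 37.241 in)
Ia = 0.2·(30500/819) = 6100/819 in ≈ 7.448 in
Excess rainfall: 16.790 − 7.448 = 9.342 in; P > Ia so Q > 0
Q = (765101/81900)²/((765101/81900) + 30500/819) = (585379540201/6707610000)/(3815101/81900) = 585379540201/312456771900 in ≈ 1.873 in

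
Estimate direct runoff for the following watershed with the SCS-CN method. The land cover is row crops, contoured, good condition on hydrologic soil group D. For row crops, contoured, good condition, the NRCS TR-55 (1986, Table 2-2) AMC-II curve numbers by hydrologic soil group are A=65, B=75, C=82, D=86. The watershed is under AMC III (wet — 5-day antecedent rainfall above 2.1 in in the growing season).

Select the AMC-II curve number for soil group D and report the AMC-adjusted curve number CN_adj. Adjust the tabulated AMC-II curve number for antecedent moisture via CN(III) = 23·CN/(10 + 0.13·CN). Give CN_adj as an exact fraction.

CN_adj = 98900/1059 ≈ 93.390

NRCS table: row crops, contoured, good condition, soil group D → CN(II) = 86
Adjust CN=86 to AMC III: 23·86/(10 + 0.13·86) → 1978 ÷ (1059/50) = 98900/1059 ≈ 93.390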